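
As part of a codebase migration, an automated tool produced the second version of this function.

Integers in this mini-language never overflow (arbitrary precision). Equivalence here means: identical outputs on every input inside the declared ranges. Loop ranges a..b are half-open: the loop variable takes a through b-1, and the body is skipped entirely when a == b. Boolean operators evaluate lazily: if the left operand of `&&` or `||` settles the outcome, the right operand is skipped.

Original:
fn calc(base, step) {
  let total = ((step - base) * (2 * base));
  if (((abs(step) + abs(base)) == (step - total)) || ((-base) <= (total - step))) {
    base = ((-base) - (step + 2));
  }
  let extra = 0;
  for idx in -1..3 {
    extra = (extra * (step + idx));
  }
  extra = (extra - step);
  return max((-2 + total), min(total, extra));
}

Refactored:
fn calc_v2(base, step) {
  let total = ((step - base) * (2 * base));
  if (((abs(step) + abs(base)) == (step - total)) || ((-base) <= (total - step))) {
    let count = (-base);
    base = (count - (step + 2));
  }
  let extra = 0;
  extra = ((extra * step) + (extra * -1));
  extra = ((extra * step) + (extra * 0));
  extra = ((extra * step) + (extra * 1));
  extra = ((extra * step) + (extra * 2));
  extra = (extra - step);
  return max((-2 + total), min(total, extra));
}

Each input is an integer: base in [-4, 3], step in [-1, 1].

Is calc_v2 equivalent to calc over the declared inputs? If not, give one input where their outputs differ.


This is a faithful refactor — local variable names differ; arithmetic usage differs; constant usage differs; statement counts differ; loop structure differs, but the computed results match everywhere.
As a probe, take base=-3, step=1: calc runs total=-24, then (((abs(step) + abs(base)) == (step - total)) || ((-base) <= (total - step))) is false, then extra=0, then (idx=-1), then extra=0, then (idx=0), then extra=0, then (idx=1), then extra=0, then (idx=2), then extra=0, then extra=-1, then returns -24; calc_v2 runs total=-24, then (((abs(step) + abs(base)) == (step - total)) || ((-base) <= (total - step))) is false, then extra=0, then extra=0, then extra=0, then extra=0, then extra=0, then extra=-1, then returns -24; both end at -24.
Across all 24 domain points the two functions coincide.
verdict: equivalent


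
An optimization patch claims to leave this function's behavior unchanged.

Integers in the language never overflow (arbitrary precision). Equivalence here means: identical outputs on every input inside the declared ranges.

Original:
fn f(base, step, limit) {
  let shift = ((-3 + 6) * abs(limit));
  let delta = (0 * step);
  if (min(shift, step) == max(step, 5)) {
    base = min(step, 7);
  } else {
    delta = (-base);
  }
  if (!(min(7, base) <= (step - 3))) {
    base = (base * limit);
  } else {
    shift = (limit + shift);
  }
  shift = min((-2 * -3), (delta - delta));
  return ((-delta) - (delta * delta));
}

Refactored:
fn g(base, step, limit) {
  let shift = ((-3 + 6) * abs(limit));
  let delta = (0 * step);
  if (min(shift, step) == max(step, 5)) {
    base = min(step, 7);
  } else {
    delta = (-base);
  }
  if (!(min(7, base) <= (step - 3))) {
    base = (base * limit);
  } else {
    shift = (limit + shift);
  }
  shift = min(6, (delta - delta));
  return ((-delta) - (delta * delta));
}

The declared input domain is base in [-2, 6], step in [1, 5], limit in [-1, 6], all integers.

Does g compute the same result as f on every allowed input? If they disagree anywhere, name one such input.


Reading the diff, among the changes: arithmetic usage differs; also constant usage differs.
Spot check at base=4, step=5, limit=2 — f: shift = 6; delta = 0; (min(shift, step) == max(step, 5)) -> true; base = 5; (!(min(7, base) <= (step - 3))) -> true; base = 10; shift = 0; return 0. g: shift = 6; delta = 0; (min(shift, step) == max(step, 5)) -> true; base = 5; (!(min(7, base) <= (step - 3))) -> true; base = 10; shift = 0; return 0. Both give 0.
Sweeping the whole domain (360 inputs) finds no disagreement.
verdict: equivalent


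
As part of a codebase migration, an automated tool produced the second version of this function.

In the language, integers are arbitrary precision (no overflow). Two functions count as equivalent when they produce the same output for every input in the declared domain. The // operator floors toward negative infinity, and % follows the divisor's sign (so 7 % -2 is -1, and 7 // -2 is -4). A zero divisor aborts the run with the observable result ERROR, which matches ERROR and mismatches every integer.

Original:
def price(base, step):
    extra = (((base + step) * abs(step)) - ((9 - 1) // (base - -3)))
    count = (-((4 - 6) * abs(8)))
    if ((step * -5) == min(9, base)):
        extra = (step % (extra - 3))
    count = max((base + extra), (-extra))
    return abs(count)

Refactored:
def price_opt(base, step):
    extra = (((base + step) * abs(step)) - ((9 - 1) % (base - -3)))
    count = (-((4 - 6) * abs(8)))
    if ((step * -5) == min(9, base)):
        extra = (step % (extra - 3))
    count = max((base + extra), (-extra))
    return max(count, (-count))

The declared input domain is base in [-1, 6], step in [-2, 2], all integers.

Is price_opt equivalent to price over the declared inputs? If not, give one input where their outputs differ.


Run the pair on base=-1, step=-2.
price: extra becomes -10; next count becomes 16; next ((step * -5) == min(9, base)) evaluates to false; next count becomes 10; next final value 10
price_opt: extra becomes -6; next count becomes 16; next ((step * -5) == min(9, base)) evaluates to false; next count becomes 6; next final value 6
10 and 6 differ, so these are not the same function on this domain.
verdict: not equivalent; witness: base=-1, step=-2


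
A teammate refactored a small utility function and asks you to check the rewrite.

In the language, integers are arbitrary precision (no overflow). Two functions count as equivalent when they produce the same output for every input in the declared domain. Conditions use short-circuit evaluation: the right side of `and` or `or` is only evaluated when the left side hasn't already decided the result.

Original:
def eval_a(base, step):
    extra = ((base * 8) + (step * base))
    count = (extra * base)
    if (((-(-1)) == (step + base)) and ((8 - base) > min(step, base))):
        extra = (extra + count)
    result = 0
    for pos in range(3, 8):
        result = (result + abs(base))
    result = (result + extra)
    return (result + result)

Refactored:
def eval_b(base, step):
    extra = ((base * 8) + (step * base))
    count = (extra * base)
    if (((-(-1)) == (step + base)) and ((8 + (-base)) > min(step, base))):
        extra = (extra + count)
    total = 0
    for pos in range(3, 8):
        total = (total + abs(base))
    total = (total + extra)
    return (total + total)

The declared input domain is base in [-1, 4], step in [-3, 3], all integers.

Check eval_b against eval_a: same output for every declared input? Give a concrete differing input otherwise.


Comparing the listings, the differences include: local variable names differ, arithmetic usage differs.
Tracing base=4, step=0: eval_a: extra := 32 | count := 128 | (((-(-1)) == (step + base)) and ((8 - base) > min(step, base))): false | result := 0 | iter pos=3: | result := 4 | iter pos=4: | result := 8 | iter pos=5: | result := 12 | iter pos=6: | result := 16 | iter pos=7: | result := 20 | result := 52 | result 104 | eval_b: extra := 32 | count := 128 | (((-(-1)) == (step + base)) and ((8 + (-base)) > min(step, base))): false | total := 0 | iter pos=3: | total := 4 | iter pos=4: | total := 8 | iter pos=5: | total := 12 | iter pos=6: | total := 16 | iter pos=7: | total := 20 | total := 52 | result 104 — matching result 104.
Across all 42 domain points the two functions coincide.
verdict: equivalent


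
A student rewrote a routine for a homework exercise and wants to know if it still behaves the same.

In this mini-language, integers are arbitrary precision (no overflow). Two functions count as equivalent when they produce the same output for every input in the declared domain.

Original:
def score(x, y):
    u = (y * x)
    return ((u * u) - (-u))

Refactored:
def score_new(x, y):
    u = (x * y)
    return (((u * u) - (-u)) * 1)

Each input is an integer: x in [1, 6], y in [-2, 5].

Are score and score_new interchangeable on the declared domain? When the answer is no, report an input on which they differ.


Side by side, the visible changes include: constant usage differs, plus arithmetic usage differs.
As a probe, take x=1, y=0: score runs u := 0 | result 0; score_new runs u := 0 | result 0; both end at 0.
Sweeping the whole domain (48 inputs) finds no disagreement.
verdict: equivalent


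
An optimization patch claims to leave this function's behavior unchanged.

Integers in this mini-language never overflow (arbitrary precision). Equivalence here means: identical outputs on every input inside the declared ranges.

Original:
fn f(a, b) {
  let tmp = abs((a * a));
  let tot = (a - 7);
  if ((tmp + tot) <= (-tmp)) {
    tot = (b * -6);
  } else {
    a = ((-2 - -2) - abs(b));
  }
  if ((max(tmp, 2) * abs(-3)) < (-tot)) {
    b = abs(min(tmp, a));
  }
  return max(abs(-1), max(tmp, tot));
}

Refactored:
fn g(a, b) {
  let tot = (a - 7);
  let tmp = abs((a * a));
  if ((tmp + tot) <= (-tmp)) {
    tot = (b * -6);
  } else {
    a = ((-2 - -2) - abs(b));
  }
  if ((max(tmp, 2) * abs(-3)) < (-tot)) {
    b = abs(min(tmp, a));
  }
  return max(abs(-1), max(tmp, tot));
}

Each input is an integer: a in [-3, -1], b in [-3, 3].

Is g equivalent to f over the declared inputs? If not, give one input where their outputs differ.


Side by side, the visible changes include: same computation, different form.
As a probe, take a=-1, b=-2: f runs tmp = 1; tot = -8; ((tmp + tot) <= (-tmp)) -> true; tot = 12; ((max(tmp, 2) * abs(-3)) < (-tot)) -> false; return 12; g runs tot = -8; tmp = 1; ((tmp + tot) <= (-tmp)) -> true; tot = 12; ((max(tmp, 2) * abs(-3)) < (-tot)) -> false; return 12; both end at 12.
An exhaustive pass over the 21 declared inputs shows identical outputs.
verdict: equivalent


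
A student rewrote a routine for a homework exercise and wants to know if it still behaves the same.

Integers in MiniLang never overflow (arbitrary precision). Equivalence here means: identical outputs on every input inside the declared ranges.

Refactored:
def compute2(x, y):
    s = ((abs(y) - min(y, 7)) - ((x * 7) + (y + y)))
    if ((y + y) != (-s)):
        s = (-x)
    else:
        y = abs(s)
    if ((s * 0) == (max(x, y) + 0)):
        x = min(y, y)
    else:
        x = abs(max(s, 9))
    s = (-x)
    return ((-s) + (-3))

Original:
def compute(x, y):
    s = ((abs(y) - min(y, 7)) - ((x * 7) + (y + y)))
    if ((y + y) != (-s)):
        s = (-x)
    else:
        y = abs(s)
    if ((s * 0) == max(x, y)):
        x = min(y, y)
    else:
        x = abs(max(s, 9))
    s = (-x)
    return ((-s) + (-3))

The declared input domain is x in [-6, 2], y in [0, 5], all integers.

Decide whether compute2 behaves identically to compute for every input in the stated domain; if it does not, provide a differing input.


Differences: constant usage differs; arithmetic usage differs — yet all 54 inputs agree.
verdict: equivalent


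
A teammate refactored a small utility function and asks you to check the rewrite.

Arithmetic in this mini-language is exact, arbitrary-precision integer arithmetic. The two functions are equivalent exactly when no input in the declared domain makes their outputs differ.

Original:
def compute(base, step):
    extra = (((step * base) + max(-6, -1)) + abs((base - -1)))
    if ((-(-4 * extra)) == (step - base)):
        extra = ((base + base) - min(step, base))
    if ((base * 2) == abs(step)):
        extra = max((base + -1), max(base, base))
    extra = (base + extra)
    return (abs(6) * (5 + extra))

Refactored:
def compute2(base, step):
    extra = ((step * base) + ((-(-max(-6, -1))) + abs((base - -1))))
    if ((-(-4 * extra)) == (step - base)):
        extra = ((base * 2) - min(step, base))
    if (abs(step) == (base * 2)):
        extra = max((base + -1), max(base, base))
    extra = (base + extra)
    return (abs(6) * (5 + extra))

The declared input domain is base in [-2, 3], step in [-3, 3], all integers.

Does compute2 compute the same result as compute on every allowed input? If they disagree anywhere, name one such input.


Behavior is preserved: although constant usage differs; and arithmetic usage differs, the outputs never diverge.
Tracing base=3, step=-1: compute: extra := 0 | ((-(-4 * extra)) == (step - base)): false | ((base * 2) == abs(step)): false | extra := 3 | result 48 | compute2: extra := 0 | ((-(-4 * extra)) == (step - base)): false | (abs(step) == (base * 2)): false | extra := 3 | result 48 — matching result 48.
Across all 42 domain points the two functions coincide.
verdict: equivalent


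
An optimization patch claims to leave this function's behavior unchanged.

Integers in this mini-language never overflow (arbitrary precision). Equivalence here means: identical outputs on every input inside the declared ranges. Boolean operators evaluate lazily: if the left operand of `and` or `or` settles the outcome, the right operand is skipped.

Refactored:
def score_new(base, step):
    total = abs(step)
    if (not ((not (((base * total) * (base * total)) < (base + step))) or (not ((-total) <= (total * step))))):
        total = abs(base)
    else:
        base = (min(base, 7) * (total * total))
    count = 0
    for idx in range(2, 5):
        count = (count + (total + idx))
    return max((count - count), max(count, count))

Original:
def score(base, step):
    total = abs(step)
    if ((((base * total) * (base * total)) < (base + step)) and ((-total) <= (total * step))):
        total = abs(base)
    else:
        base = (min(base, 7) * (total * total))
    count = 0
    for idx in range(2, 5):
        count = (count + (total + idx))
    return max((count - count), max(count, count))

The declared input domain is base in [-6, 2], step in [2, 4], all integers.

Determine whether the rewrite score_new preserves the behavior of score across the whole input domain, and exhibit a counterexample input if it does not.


The two versions differ — the changes include boolean connective usage differs.
One worked example (base=-2, step=4) — score: total becomes 4; next ((((base * total) * (base * total)) < (base + step)) and ((-total) <= (total * step))) evaluates to false; next base becomes -32; next count becomes 0; next at idx=2:; next count becomes 6; next at idx=3:; next count becomes 13; next at idx=4:; next count becomes 21; next final value 21; score_new: total becomes 4; next (not ((not (((base * total) * (base * total)) < (base + step))) or (not ((-total) <= (total * step))))) evaluates to false; next base becomes -32; next count becomes 0; next at idx=2:; next count becomes 6; next at idx=3:; next count becomes 13; next at idx=4:; next count becomes 21; next final value 21; agreement on 21.
Sweeping the whole domain (27 inputs) finds no disagreement.
verdict: equivalent


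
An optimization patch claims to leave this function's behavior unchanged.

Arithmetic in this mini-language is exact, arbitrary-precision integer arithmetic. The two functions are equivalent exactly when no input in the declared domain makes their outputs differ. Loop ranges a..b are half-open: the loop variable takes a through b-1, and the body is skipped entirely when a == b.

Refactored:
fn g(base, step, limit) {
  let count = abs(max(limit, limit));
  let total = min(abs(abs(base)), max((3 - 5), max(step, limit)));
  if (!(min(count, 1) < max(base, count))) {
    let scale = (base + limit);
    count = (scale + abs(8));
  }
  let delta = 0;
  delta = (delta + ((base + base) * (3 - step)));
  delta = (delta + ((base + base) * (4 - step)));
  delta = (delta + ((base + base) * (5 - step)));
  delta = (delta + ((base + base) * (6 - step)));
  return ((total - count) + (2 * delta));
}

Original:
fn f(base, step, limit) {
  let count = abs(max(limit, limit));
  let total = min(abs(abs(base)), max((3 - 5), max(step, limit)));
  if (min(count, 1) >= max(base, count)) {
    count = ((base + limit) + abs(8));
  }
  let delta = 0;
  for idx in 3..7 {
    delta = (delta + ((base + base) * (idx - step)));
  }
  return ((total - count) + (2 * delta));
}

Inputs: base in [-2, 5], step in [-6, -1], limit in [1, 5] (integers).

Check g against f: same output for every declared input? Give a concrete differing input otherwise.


Changes here: statement counts differ; comparison usage differs; constant usage differs; boolean connective usage differs; arithmetic usage differs; local variable names differ; loop structure differs; the full 240-point sweep finds no disagreement.
verdict: equivalent


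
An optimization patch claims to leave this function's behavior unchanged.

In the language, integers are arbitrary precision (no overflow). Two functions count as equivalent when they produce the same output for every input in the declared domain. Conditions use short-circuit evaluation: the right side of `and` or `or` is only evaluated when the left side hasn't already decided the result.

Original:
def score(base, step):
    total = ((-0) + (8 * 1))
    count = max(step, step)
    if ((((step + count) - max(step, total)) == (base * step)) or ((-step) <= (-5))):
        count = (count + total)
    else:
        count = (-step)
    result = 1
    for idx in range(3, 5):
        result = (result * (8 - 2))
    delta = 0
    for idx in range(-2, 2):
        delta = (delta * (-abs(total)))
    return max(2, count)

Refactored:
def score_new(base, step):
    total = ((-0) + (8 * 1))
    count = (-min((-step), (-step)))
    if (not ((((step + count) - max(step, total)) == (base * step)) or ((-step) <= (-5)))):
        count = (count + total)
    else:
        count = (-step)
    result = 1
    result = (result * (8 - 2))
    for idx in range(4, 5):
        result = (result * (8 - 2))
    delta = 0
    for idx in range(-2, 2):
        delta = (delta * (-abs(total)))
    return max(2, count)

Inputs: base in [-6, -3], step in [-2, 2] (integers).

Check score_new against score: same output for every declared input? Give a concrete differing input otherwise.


These are not equivalent — on base=-6, step=-2 the outputs split (2 vs 6).
score: total=8, then count=-2, then ((((step + count) - max(step, total)) == (base * step)) or ((-step) <= (-5))) is false, then count=2, then result=1, then (idx=3), then result=6, then (idx=4), then result=36, then delta=0, then (idx=-2), then delta=0, then (idx=-1), then delta=0, then (idx=0), then delta=0, then (idx=1), then delta=0, then returns 2
score_new: total=8, then count=-2, then (not ((((step + count) - max(step, total)) == (base * step)) or ((-step) <= (-5)))) is true, then count=6, then result=1, then result=6, then (idx=4), then result=36, then delta=0, then (idx=-2), then delta=0, then (idx=-1), then delta=0, then (idx=0), then delta=0, then (idx=1), then delta=0, then returns 6
verdict: not equivalent; witness: base=-6, step=-2


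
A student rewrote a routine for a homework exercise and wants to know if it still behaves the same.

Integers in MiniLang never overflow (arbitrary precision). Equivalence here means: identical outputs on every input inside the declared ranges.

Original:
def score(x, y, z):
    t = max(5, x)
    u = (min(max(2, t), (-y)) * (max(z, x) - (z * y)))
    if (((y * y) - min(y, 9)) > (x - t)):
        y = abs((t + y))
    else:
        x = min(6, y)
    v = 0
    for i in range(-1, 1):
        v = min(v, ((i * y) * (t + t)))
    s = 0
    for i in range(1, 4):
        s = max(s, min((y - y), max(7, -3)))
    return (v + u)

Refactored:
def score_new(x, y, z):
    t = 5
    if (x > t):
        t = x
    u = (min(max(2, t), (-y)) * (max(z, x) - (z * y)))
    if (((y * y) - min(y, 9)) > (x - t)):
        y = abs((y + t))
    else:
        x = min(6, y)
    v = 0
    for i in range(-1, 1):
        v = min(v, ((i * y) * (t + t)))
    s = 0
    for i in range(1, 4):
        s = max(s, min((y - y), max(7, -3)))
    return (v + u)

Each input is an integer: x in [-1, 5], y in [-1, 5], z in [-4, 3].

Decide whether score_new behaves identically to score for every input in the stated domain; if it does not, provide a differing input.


Side by side, the visible changes include: comparison usage differs, plus statement counts differ, plus min/max/abs usage differs, plus branching structure differs.
As a probe, take x=1, y=1, z=-2: score runs t := 5 | u := -3 | (((y * y) - min(y, 9)) > (x - t)): true | y := 6 | v := 0 | iter i=-1: | v := -60 | iter i=0: | v := -60 | s := 0 | iter i=1: | s := 0 | iter i=2: | s := 0 | iter i=3: | s := 0 | result -63; score_new runs t := 5 | (x > t): false | u := -3 | (((y * y) - min(y, 9)) > (x - t)): true | y := 6 | v := 0 | iter i=-1: | v := -60 | iter i=0: | v := -60 | s := 0 | iter i=1: | s := 0 | iter i=2: | s := 0 | iter i=3: | s := 0 | result -63; both end at -63.
Across all 392 domain points the two functions coincide.
verdict: equivalent


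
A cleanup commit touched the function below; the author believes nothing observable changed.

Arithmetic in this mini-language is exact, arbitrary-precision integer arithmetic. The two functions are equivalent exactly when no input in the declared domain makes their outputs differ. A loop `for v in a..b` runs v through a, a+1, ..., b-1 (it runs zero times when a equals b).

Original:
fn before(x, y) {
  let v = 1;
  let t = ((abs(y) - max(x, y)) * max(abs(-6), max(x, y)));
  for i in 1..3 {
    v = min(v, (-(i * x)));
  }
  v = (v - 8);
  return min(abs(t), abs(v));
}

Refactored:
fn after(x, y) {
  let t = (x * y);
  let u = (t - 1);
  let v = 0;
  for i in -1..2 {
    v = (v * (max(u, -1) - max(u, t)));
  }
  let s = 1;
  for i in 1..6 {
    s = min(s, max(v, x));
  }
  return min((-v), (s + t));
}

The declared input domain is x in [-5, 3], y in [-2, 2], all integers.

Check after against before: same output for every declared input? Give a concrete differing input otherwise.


The rewrite breaks on x=-5, y=-2, where the results are 7 and 0.
before: v=1, then t=24, then (i=1), then v=1, then (i=2), then v=1, then v=-7, then returns 7
after: t=10, then u=9, then v=0, then (i=-1), then v=0, then (i=0), then v=0, then (i=1), then v=0, then s=1, then (i=1), then s=0, then (i=2), then s=0, then (i=3), then s=0, then (i=4), then s=0, then (i=5), then s=0, then returns 0
verdict: not equivalent; witness: x=-5, y=-2


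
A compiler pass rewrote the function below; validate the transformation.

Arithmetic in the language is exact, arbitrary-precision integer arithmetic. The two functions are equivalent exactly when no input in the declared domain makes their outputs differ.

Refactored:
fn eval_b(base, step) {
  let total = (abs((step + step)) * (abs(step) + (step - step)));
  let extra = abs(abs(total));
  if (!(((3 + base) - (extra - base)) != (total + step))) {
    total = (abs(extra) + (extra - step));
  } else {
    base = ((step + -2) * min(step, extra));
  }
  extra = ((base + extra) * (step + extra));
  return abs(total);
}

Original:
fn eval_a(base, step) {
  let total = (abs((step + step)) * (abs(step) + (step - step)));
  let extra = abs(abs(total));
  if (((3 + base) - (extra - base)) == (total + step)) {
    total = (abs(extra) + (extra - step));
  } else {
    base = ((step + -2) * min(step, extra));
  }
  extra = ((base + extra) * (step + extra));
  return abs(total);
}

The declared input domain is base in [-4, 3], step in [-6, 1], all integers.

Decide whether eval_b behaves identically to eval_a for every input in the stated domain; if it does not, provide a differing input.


Comparing the listings, the differences include: boolean connective usage differs, plus comparison usage differs.
Spot check at base=3, step=0 — eval_a: total=0, then extra=0, then (((3 + base) - (extra - base)) == (total + step)) is false, then base=0, then extra=0, then returns 0. eval_b: total=0, then extra=0, then (!(((3 + base) - (extra - base)) != (total + step))) is false, then base=0, then extra=0, then returns 0. Both give 0.
An exhaustive pass over the 64 declared inputs shows identical outputs.
verdict: equivalent


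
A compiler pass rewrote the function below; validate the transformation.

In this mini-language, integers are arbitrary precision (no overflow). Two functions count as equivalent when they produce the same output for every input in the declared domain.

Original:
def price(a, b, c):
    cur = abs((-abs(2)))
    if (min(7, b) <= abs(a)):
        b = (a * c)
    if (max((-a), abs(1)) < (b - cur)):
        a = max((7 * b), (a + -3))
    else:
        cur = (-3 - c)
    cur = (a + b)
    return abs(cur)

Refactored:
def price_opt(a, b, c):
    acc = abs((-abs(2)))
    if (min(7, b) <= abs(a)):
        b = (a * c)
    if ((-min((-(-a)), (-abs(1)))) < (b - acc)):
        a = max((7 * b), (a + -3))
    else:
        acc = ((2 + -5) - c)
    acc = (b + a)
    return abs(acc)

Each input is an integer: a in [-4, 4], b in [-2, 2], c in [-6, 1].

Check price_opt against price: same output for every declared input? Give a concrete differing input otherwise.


The two versions differ — the changes include local variable names differ, and arithmetic usage differs, and constant usage differs, and min/max/abs usage differs.
As a probe, take a=1, b=2, c=1: price runs cur becomes 2; next (min(7, b) <= abs(a)) evaluates to false; next (max((-a), abs(1)) < (b - cur)) evaluates to false; next cur becomes -4; next cur becomes 3; next final value 3; price_opt runs acc becomes 2; next (min(7, b) <= abs(a)) evaluates to false; next ((-min((-(-a)), (-abs(1)))) < (b - acc)) evaluates to false; next acc becomes -4; next acc becomes 3; next final value 3; both end at 3.
Sweeping the whole domain (360 inputs) finds no disagreement.
verdict: equivalent


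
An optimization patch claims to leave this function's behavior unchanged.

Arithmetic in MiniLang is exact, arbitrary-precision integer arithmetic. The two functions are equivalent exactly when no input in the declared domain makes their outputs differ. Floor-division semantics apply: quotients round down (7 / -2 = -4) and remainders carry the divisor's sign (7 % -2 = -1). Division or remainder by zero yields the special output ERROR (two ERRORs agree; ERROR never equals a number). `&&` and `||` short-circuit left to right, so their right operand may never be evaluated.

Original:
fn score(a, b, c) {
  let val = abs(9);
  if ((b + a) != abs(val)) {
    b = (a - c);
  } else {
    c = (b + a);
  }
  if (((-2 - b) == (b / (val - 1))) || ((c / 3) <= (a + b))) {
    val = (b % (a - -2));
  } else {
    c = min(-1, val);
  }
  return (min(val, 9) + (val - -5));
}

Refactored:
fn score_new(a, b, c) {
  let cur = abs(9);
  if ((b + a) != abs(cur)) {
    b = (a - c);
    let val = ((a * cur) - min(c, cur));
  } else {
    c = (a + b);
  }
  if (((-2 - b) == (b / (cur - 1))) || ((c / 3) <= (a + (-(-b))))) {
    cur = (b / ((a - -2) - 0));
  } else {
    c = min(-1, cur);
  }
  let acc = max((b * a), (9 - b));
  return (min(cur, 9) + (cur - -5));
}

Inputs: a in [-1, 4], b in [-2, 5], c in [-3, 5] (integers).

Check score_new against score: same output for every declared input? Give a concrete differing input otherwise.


At a=-1, b=-2, c=-3: score gives 5, score_new gives 9.
verdict: not equivalent; witness: a=-1, b=-2, c=-3


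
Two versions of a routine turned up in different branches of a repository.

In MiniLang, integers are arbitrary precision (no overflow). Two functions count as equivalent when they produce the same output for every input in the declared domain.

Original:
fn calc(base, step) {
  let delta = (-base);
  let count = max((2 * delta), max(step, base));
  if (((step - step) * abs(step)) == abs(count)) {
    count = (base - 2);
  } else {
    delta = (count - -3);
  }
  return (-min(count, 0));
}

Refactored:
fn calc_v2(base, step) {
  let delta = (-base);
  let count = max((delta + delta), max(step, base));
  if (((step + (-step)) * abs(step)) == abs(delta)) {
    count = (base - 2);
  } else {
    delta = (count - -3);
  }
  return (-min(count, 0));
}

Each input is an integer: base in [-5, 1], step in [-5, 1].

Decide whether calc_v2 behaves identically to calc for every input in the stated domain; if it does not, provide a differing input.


There is a counterexample at base=0, step=1: 0 on one side, 2 on the other.
calc: delta = 0; count = 1; (((step - step) * abs(step)) == abs(count)) -> false; delta = 4; return 0
calc_v2: delta = 0; count = 1; (((step + (-step)) * abs(step)) == abs(delta)) -> true; count = -2; return 2
verdict: not equivalent; witness: base=0, step=1


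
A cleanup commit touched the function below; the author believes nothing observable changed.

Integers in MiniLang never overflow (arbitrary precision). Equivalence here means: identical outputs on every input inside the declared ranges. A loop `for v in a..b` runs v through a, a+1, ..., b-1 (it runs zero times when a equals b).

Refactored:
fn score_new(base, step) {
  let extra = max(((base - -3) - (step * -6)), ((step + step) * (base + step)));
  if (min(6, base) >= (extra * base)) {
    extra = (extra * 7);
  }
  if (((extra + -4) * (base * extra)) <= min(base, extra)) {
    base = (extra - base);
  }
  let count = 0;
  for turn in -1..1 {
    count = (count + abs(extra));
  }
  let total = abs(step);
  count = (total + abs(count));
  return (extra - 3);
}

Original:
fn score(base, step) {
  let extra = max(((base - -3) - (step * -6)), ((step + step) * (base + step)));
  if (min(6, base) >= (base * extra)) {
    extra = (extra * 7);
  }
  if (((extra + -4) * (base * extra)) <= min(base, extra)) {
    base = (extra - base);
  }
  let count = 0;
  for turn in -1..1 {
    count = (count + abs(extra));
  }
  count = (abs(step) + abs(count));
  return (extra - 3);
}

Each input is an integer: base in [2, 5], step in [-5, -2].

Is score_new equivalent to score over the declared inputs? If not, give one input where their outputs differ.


Changes here: statement counts differ, plus local variable names differ; the full 16-point sweep finds no disagreement.
verdict: equivalent


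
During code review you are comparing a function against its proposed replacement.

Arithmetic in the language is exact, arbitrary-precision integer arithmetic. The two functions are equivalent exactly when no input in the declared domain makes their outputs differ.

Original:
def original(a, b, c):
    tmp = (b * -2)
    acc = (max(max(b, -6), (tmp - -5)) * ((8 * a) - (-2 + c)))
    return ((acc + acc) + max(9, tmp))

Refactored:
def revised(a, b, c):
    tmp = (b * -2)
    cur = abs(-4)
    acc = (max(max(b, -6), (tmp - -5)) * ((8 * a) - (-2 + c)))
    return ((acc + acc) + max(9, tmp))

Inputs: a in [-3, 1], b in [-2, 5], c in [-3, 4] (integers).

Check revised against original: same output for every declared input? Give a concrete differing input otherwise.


This is a faithful refactor — constant usage differs; local variable names differ; min/max/abs usage differs; statement counts differ, but the computed results match everywhere.
Spot check at a=-2, b=4, c=2 — original: tmp = -8; acc = -64; return -119. revised: tmp = -8; cur = 4; acc = -64; return -119. Both give -119.
Checked all 320 inputs in the declared domain: the outputs agree on every one.
verdict: equivalent


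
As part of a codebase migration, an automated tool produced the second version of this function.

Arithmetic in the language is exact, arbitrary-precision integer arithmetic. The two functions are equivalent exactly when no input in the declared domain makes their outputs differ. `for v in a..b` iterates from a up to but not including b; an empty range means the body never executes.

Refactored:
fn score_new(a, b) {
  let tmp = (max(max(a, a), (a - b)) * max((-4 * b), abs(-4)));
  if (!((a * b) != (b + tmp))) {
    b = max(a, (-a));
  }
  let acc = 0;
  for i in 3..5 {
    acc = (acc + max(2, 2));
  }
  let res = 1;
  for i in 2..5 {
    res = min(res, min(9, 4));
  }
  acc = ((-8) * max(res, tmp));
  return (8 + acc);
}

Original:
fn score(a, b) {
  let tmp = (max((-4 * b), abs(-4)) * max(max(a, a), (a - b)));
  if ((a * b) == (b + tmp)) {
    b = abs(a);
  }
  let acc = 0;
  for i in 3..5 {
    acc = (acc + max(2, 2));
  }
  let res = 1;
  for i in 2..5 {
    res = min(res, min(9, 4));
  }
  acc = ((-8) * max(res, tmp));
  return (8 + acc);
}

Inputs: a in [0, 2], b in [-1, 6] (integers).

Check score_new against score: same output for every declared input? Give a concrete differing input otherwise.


Although min/max/abs usage differs, and boolean connective usage differs, and comparison usage differs, 24/24 inputs agree.
verdict: equivalent


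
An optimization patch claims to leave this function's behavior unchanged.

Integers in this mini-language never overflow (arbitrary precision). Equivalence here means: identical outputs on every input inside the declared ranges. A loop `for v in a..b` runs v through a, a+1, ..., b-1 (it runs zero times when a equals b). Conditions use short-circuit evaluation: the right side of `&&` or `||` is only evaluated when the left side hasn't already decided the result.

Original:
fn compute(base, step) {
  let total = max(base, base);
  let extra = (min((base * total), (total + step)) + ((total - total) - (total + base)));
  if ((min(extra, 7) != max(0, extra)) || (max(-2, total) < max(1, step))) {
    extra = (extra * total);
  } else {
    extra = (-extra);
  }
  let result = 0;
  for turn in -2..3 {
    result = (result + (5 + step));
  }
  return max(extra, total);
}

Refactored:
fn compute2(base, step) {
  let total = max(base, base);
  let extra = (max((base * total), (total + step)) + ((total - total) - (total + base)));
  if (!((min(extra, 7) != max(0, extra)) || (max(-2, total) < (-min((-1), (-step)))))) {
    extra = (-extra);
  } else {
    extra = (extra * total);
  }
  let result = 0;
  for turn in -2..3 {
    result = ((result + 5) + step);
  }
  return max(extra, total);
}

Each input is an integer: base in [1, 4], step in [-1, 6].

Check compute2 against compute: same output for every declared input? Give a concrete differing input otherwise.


These are not equivalent — on base=1, step=3 the outputs split (1 vs 2).
compute: total = 1; extra = -1; ((min(extra, 7) != max(0, extra)) || (max(-2, total) < max(1, step))) -> true; extra = -1; result = 0; [turn=-2]; result = 8; [turn=-1]; result = 16; [turn=0]; result = 24; [turn=1]; result = 32; [turn=2]; result = 40; return 1
compute2: total = 1; extra = 2; (!((min(extra, 7) != max(0, extra)) || (max(-2, total) < (-min((-1), (-step)))))) -> false; extra = 2; result = 0; [turn=-2]; result = 8; [turn=-1]; result = 16; [turn=0]; result = 24; [turn=1]; result = 32; [turn=2]; result = 40; return 2
verdict: not equivalent; witness: base=1, step=3


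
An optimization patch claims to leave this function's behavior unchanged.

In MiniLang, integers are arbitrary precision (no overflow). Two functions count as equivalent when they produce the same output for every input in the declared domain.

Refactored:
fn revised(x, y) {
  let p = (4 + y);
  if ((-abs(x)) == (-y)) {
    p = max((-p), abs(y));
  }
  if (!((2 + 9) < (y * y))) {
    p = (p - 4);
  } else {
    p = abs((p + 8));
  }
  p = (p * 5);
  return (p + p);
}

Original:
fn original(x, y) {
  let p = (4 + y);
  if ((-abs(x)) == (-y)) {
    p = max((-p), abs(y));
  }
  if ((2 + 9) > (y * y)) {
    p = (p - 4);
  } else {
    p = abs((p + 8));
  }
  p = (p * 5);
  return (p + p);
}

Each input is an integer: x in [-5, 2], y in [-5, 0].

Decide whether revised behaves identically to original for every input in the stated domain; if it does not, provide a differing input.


Equivalent. The suspicious-looking change has no observable effect anywhere in the declared ranges.
Across all 48 domain points the two functions coincide.
As a probe, take x=-2, y=-3: original runs p becomes 1; next ((-abs(x)) == (-y)) evaluates to false; next ((2 + 9) > (y * y)) evaluates to true; next p becomes -3; next p becomes -15; next final value -30; revised runs p becomes 1; next ((-abs(x)) == (-y)) evaluates to false; next (!((2 + 9) < (y * y))) evaluates to true; next p becomes -3; next p becomes -15; next final value -30; both end at -30.
verdict: equivalent


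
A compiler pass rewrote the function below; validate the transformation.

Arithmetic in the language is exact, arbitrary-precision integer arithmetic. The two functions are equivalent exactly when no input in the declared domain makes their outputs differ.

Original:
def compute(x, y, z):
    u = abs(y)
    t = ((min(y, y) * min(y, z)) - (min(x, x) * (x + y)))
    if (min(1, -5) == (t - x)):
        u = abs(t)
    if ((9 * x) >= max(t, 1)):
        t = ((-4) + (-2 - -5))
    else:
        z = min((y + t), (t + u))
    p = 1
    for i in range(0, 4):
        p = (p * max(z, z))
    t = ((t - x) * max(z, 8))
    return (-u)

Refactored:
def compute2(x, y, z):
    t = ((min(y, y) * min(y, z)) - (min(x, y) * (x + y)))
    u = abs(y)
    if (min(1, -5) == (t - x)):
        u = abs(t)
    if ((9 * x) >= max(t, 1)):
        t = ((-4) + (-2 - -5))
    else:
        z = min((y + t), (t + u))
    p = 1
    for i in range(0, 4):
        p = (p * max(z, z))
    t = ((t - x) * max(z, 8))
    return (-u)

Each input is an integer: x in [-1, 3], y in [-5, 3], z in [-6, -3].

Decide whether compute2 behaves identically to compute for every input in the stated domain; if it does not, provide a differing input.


These are not equivalent — on x=3, y=-1, z=-4 the outputs split (-2 vs -1).
compute: u = 1; t = -2; (min(1, -5) == (t - x)) -> true; u = 2; ((9 * x) >= max(t, 1)) -> true; t = -1; p = 1; [i=0]; p = -4; [i=1]; p = 16; [i=2]; p = -64; [i=3]; p = 256; t = -32; return -2
compute2: t = 6; u = 1; (min(1, -5) == (t - x)) -> false; ((9 * x) >= max(t, 1)) -> true; t = -1; p = 1; [i=0]; p = -4; [i=1]; p = 16; [i=2]; p = -64; [i=3]; p = 256; t = -32; return -1
verdict: not equivalent; witness: x=3, y=-1, z=-4


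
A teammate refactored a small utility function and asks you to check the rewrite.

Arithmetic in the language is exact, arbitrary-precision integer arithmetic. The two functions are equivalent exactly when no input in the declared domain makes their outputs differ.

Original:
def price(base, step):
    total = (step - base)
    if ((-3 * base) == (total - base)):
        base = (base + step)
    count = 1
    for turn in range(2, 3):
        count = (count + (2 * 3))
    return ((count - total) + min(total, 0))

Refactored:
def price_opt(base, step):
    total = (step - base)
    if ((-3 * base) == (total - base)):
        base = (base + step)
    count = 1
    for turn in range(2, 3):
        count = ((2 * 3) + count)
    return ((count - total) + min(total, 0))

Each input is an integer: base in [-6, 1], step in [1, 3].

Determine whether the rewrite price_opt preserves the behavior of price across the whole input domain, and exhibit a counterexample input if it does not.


The two are interchangeable: same computation, different form, and every declared input agrees.
As a probe, take base=0, step=2: price runs total = 2; ((-3 * base) == (total - base)) -> false; count = 1; [turn=2]; count = 7; return 5; price_opt runs total = 2; ((-3 * base) == (total - base)) -> false; count = 1; [turn=2]; count = 7; return 5; both end at 5.
Sweeping the whole domain (24 inputs) finds no disagreement.
verdict: equivalent


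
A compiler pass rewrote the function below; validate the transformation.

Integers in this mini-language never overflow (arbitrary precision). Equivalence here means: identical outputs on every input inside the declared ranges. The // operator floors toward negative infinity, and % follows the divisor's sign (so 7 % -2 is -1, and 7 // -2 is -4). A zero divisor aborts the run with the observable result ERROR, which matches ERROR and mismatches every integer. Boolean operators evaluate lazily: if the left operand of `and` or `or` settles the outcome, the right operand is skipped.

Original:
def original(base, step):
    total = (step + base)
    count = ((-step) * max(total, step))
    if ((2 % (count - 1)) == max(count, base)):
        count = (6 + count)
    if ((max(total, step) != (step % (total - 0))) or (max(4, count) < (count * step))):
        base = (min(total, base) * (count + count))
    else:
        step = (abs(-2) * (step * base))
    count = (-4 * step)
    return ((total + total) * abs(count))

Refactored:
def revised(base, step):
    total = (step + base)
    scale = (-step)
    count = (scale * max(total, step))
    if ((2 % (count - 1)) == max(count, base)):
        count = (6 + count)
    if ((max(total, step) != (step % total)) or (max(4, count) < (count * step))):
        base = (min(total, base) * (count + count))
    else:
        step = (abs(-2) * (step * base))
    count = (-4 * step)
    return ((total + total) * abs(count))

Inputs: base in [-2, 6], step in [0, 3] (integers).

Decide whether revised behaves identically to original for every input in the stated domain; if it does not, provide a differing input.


Changes here: statement counts differ; also local variable names differ; also constant usage differs; also arithmetic usage differs; the full 36-point sweep finds no disagreement.
verdict: equivalent
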